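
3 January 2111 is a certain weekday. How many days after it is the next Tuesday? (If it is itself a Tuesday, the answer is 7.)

Jan 3, 2111 is a Saturday.
From Saturday to the next Tuesday is 3 days.

3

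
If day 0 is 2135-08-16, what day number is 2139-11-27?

Aug 16, 2135 → Aug 16, 2136: 366 days (Feb 29, 2136 is in that span).
Aug 16, 2136 → Aug 16, 2137: 365 days.
Aug 16, 2137 → Aug 16, 2138: 365 days.
Aug 16, 2138 → Aug 16, 2139: 365 days.
Aug 16, 2139 → Sep 16, 2139: 31 days (August has 31).
Sep 16, 2139 → Oct 16, 2139: 30 days (September has 30).
Oct 16, 2139 → Nov 16, 2139: 31 days (October has 31).
Nov 16, 2139 → Nov 27, 2139: 11 days.
Total: 1564 days.

1564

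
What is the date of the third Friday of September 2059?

September 19, 2059

September 1, 2059 is a Monday.
The first Friday is therefore September 5 (4 days later).
The third Friday is 5 + 2×7 = September 19.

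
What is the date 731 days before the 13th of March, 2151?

March 12, 2149

−365 (one year) → Mar 13, 2150 (366 left).
−13 → Feb 28, 2150 (end of Feb, 28 days; 353 left).
−28 → Jan 31, 2150 (end of Jan, 31 days; 325 left).
−31 → Dec 31, 2149 (end of Dec, 31 days; 294 left).
−31 → Nov 30, 2149 (end of Nov, 30 days; 263 left).
−30 → Oct 31, 2149 (end of Oct, 31 days; 233 left).
−31 → Sep 30, 2149 (end of Sep, 30 days; 202 left).
−30 → Aug 31, 2149 (end of Aug, 31 days; 172 left).
−31 → Jul 31, 2149 (end of Jul, 31 days; 141 left).
−31 → Jun 30, 2149 (end of Jun, 30 days; 110 left).
−30 → May 31, 2149 (end of May, 31 days; 80 left).
−31 → Apr 30, 2149 (end of Apr, 30 days; 49 left).
−30 → Mar 31, 2149 (end of Mar, 31 days; 19 left).
−19 → Mar 12, 2149.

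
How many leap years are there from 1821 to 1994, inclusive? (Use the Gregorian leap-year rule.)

42

Multiples of 4 in [1821,1994]: 43.
Of those, multiples of 100: 1 (not leap unless ÷400).
Multiples of 400: 0.
Leap years = 43 − 1 + 0 = 42.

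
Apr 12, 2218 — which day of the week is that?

Doomsday rule: the anchor day for the 2200s is Friday. For year 18: 18÷12 = 1 r 6, and 6÷4 = 1, so 1+6+1 = 8.
Friday + 8 ≡ Saturday — that's 2218's doomsday.
In April the doomsday date is Apr 4.
Apr 12 is 8 days after Apr 4; 8 mod 7 = 1, so Saturday + 1 = Sunday.

Sunday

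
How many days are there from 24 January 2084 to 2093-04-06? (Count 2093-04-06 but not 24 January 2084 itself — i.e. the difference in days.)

3360

Jan 24, 2084 → Jan 24, 2085: 366 days (Feb 29, 2084 is in that span).
Jan 24, 2085 → Jan 24, 2086: 365 days.
Jan 24, 2086 → Jan 24, 2087: 365 days.
Jan 24, 2087 → Jan 24, 2088: 365 days.
Jan 24, 2088 → Jan 24, 2089: 366 days (Feb 29, 2088 is in that span).
Jan 24, 2089 → Jan 24, 2090: 365 days.
Jan 24, 2090 → Jan 24, 2091: 365 days.
Jan 24, 2091 → Jan 24, 2092: 365 days.
Jan 24, 2092 → Jan 24, 2093: 366 days (Feb 29, 2092 is in that span).
Jan 24, 2093 → Feb 24, 2093: 31 days (January has 31).
Feb 24, 2093 → Mar 24, 2093: 28 days (February has 28).
Mar 24, 2093 → Apr 6, 2093: 13 days.
Total: 3360 days.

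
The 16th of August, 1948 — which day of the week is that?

Monday

Doomsday rule: the anchor day for the 1900s is Wednesday. For year 48: 48÷12 = 4 r 0, and 0÷4 = 0, so 4+0+0 = 4.
Wednesday + 4 ≡ Sunday — that's 1948's doomsday.
In August the doomsday date is Aug 8.
Aug 16 is 8 days after Aug 8; 8 mod 7 = 1, so Sunday + 1 = Monday.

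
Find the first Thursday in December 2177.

December 1, 2177 is a Monday.
The first Thursday is therefore December 4 (3 days later).

December 4, 2177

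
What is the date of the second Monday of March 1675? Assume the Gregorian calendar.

March 11, 1675

March 1, 1675 is a Friday.
The first Monday is therefore March 4 (3 days later).
The second Monday is 4 + 1×7 = March 11.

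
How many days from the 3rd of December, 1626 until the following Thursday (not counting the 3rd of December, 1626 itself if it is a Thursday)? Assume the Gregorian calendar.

7

Dec 3, 1626 is a Thursday.
From Thursday to the next Thursday is 7 days.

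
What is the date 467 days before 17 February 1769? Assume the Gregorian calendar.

−366 (one year; includes Feb 29, 1768) → Feb 17, 1768 (101 left).
−17 → Jan 31, 1768 (end of Jan, 31 days; 84 left).
−31 → Dec 31, 1767 (end of Dec, 31 days; 53 left).
−31 → Nov 30, 1767 (end of Nov, 30 days; 22 left).
−22 → Nov 8, 1767.

November 8, 1767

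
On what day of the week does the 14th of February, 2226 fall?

Tuesday

Doomsday rule: the anchor day for the 2200s is Friday. For year 26: 26÷12 = 2 r 2, and 2÷4 = 0, so 2+2+0 = 4.
Friday + 4 ≡ Tuesday — that's 2226's doomsday.
In February the doomsday date is Feb 28 (2226 is not a leap year).
Feb 14 is 14 days before Feb 28; 14 mod 7 = 0, so Tuesday − 0 = Tuesday.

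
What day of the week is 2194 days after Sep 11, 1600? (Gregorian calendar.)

Thursday

First find the weekday of Sep 11, 1600. Doomsday rule: the anchor day for the 1600s is Tuesday. For year 00: 0÷12 = 0 r 0, and 0÷4 = 0, so 0+0+0 = 0.
Tuesday + 0 ≡ Tuesday — that's 1600's doomsday.
In September the doomsday date is Sep 5.
Sep 11 is 6 days after Sep 5; 6 mod 7 = 6, so Tuesday + 6 = Monday.
2194 mod 7 = 3, so 2194 days after a Monday is Monday + 3 = Thursday.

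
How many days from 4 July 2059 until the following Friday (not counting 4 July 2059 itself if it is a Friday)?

Jul 4, 2059 is a Friday.
From Friday to the next Friday is 7 days.

7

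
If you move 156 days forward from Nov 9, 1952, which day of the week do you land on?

First find the weekday of Nov 9, 1952. Doomsday rule: the anchor day for the 1900s is Wednesday. For year 52: 52÷12 = 4 r 4, and 4÷4 = 1, so 4+4+1 = 9.
Wednesday + 9 ≡ Friday — that's 1952's doomsday.
In November the doomsday date is Nov 7.
Nov 9 is 2 days after Nov 7; 2 mod 7 = 2, so Friday + 2 = Sunday.
156 mod 7 = 2, so 156 days after a Sunday is Sunday + 2 = Tuesday.

Tuesday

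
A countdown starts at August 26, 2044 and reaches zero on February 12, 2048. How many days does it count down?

Aug 26, 2044 → Aug 26, 2045: 365 days.
Aug 26, 2045 → Aug 26, 2046: 365 days.
Aug 26, 2046 → Aug 26, 2047: 365 days.
Aug 26, 2047 → Sep 26, 2047: 31 days (August has 31).
Sep 26, 2047 → Oct 26, 2047: 30 days (September has 30).
Oct 26, 2047 → Nov 26, 2047: 31 days (October has 31).
Nov 26, 2047 → Dec 26, 2047: 30 days (November has 30).
Dec 26, 2047 → Jan 26, 2048: 31 days (December has 31).
Jan 26, 2048 → Feb 12, 2048: 17 days.
Total: 1265 days.

1265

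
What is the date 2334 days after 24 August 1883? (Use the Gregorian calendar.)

January 13, 1890

+366 (one year; includes Feb 29, 1884) → Aug 24, 1884 (1968 left).
+365 (one year) → Aug 24, 1885 (1603 left).
+365 (one year) → Aug 24, 1886 (1238 left).
+365 (one year) → Aug 24, 1887 (873 left).
+366 (one year; includes Feb 29, 1888) → Aug 24, 1888 (507 left).
+365 (one year) → Aug 24, 1889 (142 left).
Aug has 31 days: +8 → Sep 1, 1889 (134 left).
Sep has 30 days: +30 → Oct 1, 1889 (104 left).
Oct has 31 days: +31 → Nov 1, 1889 (73 left).
Nov has 30 days: +30 → Dec 1, 1889 (43 left).
Dec has 31 days: +31 → Jan 1, 1890 (12 left).
+12 → Jan 13, 1890.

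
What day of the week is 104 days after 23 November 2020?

Sunday

First find the weekday of Nov 23, 2020. Doomsday rule: the anchor day for the 2000s is Tuesday. For year 20: 20÷12 = 1 r 8, and 8÷4 = 2, so 1+8+2 = 11.
Tuesday + 11 ≡ Saturday — that's 2020's doomsday.
In November the doomsday date is Nov 7.
Nov 23 is 16 days after Nov 7; 16 mod 7 = 2, so Saturday + 2 = Monday.
104 mod 7 = 6, so 104 days after a Monday is Monday + 6 = Sunday.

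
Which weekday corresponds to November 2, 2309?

Tuesday

Doomsday rule: the anchor day for the 2300s is Wednesday. For year 09: 9÷12 = 0 r 9, and 9÷4 = 2, so 0+9+2 = 11.
Wednesday + 11 ≡ Sunday — that's 2309's doomsday.
In November the doomsday date is Nov 7.
Nov 2 is 5 days before Nov 7; 5 mod 7 = 5, so Sunday − 5 = Tuesday.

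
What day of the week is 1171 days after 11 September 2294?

First find the weekday of Sep 11, 2294. Doomsday rule: the anchor day for the 2200s is Friday. For year 94: 94÷12 = 7 r 10, and 10÷4 = 2, so 7+10+2 = 19.
Friday + 19 ≡ Wednesday — that's 2294's doomsday.
In September the doomsday date is Sep 5.
Sep 11 is 6 days after Sep 5; 6 mod 7 = 6, so Wednesday + 6 = Tuesday.
1171 mod 7 = 2, so 1171 days after a Tuesday is Tuesday + 2 = Thursday.

Thursday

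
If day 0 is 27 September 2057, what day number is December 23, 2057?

Sep 27, 2057 → Oct 27, 2057: 30 days (September has 30).
Oct 27, 2057 → Nov 27, 2057: 31 days (October has 31).
Nov 27, 2057 → Dec 23, 2057: 26 days.
Total: 87 days.

87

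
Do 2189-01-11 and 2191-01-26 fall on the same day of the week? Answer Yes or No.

No

From Jan 11, 2189 to Jan 26, 2191 is 745 days.
745 mod 7 = 3, so they are different weekdays.
(Jan 11, 2189 is a Sunday; Jan 26, 2191 is a Wednesday.)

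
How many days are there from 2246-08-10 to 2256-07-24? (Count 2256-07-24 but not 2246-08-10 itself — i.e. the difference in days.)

Aug 10, 2246 → Aug 10, 2247: 365 days.
Aug 10, 2247 → Aug 10, 2248: 366 days (Feb 29, 2248 is in that span).
Aug 10, 2248 → Aug 10, 2249: 365 days.
Aug 10, 2249 → Aug 10, 2250: 365 days.
Aug 10, 2250 → Aug 10, 2251: 365 days.
Aug 10, 2251 → Aug 10, 2252: 366 days (Feb 29, 2252 is in that span).
Aug 10, 2252 → Aug 10, 2253: 365 days.
Aug 10, 2253 → Aug 10, 2254: 365 days.
Aug 10, 2254 → Aug 10, 2255: 365 days.
Aug 10, 2255 → Sep 10, 2255: 31 days (August has 31).
Sep 10, 2255 → Oct 10, 2255: 30 days (September has 30).
Oct 10, 2255 → Nov 10, 2255: 31 days (October has 31).
Nov 10, 2255 → Dec 10, 2255: 30 days (November has 30).
Dec 10, 2255 → Jan 10, 2256: 31 days (December has 31).
Jan 10, 2256 → Feb 10, 2256: 31 days (January has 31).
Feb 10, 2256 → Mar 10, 2256: 29 days (February has 29).
Mar 10, 2256 → Apr 10, 2256: 31 days (March has 31).
Apr 10, 2256 → May 10, 2256: 30 days (April has 30).
May 10, 2256 → Jun 10, 2256: 31 days (May has 31).
Jun 10, 2256 → Jul 10, 2256: 30 days (June has 30).
Jul 10, 2256 → Jul 24, 2256: 14 days.
Total: 3636 days.

3636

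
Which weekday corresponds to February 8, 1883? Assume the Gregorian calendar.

Doomsday rule: the anchor day for the 1800s is Friday. For year 83: 83÷12 = 6 r 11, and 11÷4 = 2, so 6+11+2 = 19.
Friday + 19 ≡ Wednesday — that's 1883's doomsday.
In February the doomsday date is Feb 28 (1883 is not a leap year).
Feb 8 is 20 days before Feb 28; 20 mod 7 = 6, so Wednesday − 6 = Thursday.

Thursday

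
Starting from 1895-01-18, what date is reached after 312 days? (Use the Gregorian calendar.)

Jan has 31 days: +14 → Feb 1, 1895 (298 left).
Feb has 28 days: +28 → Mar 1, 1895 (270 left).
Mar has 31 days: +31 → Apr 1, 1895 (239 left).
Apr has 30 days: +30 → May 1, 1895 (209 left).
May has 31 days: +31 → Jun 1, 1895 (178 left).
Jun has 30 days: +30 → Jul 1, 1895 (148 left).
Jul has 31 days: +31 → Aug 1, 1895 (117 left).
Aug has 31 days: +31 → Sep 1, 1895 (86 left).
Sep has 30 days: +30 → Oct 1, 1895 (56 left).
Oct has 31 days: +31 → Nov 1, 1895 (25 left).
+25 → Nov 26, 1895.

November 26, 1895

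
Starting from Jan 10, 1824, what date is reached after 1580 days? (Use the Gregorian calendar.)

May 8, 1828

+366 (one year; includes Feb 29, 1824) → Jan 10, 1825 (1214 left).
+365 (one year) → Jan 10, 1826 (849 left).
+365 (one year) → Jan 10, 1827 (484 left).
+365 (one year) → Jan 10, 1828 (119 left).
Jan has 31 days: +22 → Feb 1, 1828 (97 left).
Feb has 29 days: +29 → Mar 1, 1828 (68 left).
Mar has 31 days: +31 → Apr 1, 1828 (37 left).
Apr has 30 days: +30 → May 1, 1828 (7 left).
+7 → May 8, 1828.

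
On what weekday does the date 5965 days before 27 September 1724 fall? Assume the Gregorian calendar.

Tuesday

Sep 27, 1724 is a Wednesday.
5965 mod 7 = 1, so 5965 days before a Wednesday is Wednesday − 1 = Tuesday.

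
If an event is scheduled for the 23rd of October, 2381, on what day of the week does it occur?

Friday

Doomsday rule: the anchor day for the 2300s is Wednesday. For year 81: 81÷12 = 6 r 9, and 9÷4 = 2, so 6+9+2 = 17.
Wednesday + 17 ≡ Saturday — that's 2381's doomsday.
In October the doomsday date is Oct 10.
Oct 23 is 13 days after Oct 10; 13 mod 7 = 6, so Saturday + 6 = Friday.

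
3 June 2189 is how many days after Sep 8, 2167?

7939

Sep 8, 2167 → Sep 8, 2168: 366 days (Feb 29, 2168 is in that span).
Sep 8, 2168 → Sep 8, 2169: 365 days.
Sep 8, 2169 → Sep 8, 2170: 365 days.
Sep 8, 2170 → Sep 8, 2171: 365 days.
Sep 8, 2171 → Sep 8, 2172: 366 days (Feb 29, 2172 is in that span).
Sep 8, 2172 → Sep 8, 2173: 365 days.
Sep 8, 2173 → Sep 8, 2174: 365 days.
Sep 8, 2174 → Sep 8, 2175: 365 days.
Sep 8, 2175 → Sep 8, 2176: 366 days (Feb 29, 2176 is in that span).
Sep 8, 2176 → Sep 8, 2177: 365 days.
Sep 8, 2177 → Sep 8, 2178: 365 days.
Sep 8, 2178 → Sep 8, 2179: 365 days.
Sep 8, 2179 → Sep 8, 2180: 366 days (Feb 29, 2180 is in that span).
Sep 8, 2180 → Sep 8, 2181: 365 days.
Sep 8, 2181 → Sep 8, 2182: 365 days.
Sep 8, 2182 → Sep 8, 2183: 365 days.
Sep 8, 2183 → Sep 8, 2184: 366 days (Feb 29, 2184 is in that span).
Sep 8, 2184 → Sep 8, 2185: 365 days.
Sep 8, 2185 → Sep 8, 2186: 365 days.
Sep 8, 2186 → Sep 8, 2187: 365 days.
Sep 8, 2187 → Sep 8, 2188: 366 days (Feb 29, 2188 is in that span).
Sep 8, 2188 → Oct 8, 2188: 30 days (September has 30).
Oct 8, 2188 → Nov 8, 2188: 31 days (October has 31).
Nov 8, 2188 → Dec 8, 2188: 30 days (November has 30).
Dec 8, 2188 → Jan 8, 2189: 31 days (December has 31).
Jan 8, 2189 → Feb 8, 2189: 31 days (January has 31).
Feb 8, 2189 → Mar 8, 2189: 28 days (February has 28).
Mar 8, 2189 → Apr 8, 2189: 31 days (March has 31).
Apr 8, 2189 → May 8, 2189: 30 days (April has 30).
May 8, 2189 → Jun 3, 2189: 26 days.
Total: 7939 days.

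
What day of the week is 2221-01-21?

Doomsday rule: the anchor day for the 2200s is Friday. For year 21: 21÷12 = 1 r 9, and 9÷4 = 2, so 1+9+2 = 12.
Friday + 12 ≡ Wednesday — that's 2221's doomsday.
In January the doomsday date is Jan 3 (2221 is not a leap year).
Jan 21 is 18 days after Jan 3; 18 mod 7 = 4, so Wednesday + 4 = Sunday.

Sunday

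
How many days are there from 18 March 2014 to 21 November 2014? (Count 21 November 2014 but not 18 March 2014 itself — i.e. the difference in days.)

248

Mar 18, 2014 → Apr 18, 2014: 31 days (March has 31).
Apr 18, 2014 → May 18, 2014: 30 days (April has 30).
May 18, 2014 → Jun 18, 2014: 31 days (May has 31).
Jun 18, 2014 → Jul 18, 2014: 30 days (June has 30).
Jul 18, 2014 → Aug 18, 2014: 31 days (July has 31).
Aug 18, 2014 → Sep 18, 2014: 31 days (August has 31).
Sep 18, 2014 → Oct 18, 2014: 30 days (September has 30).
Oct 18, 2014 → Nov 18, 2014: 31 days (October has 31).
Nov 18, 2014 → Nov 21, 2014: 3 days.
Total: 248 days.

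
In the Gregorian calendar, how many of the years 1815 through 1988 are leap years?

43

Multiples of 4 in [1815,1988]: 44.
Of those, multiples of 100: 1 (not leap unless ÷400).
Multiples of 400: 0.
Leap years = 44 − 1 + 0 = 43.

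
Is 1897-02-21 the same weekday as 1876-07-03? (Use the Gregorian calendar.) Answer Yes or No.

No

From Jul 3, 1876 to Feb 21, 1897 is 7538 days.
7538 mod 7 = 6, so they are different weekdays.
(Jul 3, 1876 is a Monday; Feb 21, 1897 is a Sunday.)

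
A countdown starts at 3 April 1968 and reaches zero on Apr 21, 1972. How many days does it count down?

Apr 3, 1968 → Apr 3, 1969: 365 days.
Apr 3, 1969 → Apr 3, 1970: 365 days.
Apr 3, 1970 → Apr 3, 1971: 365 days.
Apr 3, 1971 → May 3, 1971: 30 days (April has 30).
May 3, 1971 → Jun 3, 1971: 31 days (May has 31).
Jun 3, 1971 → Jul 3, 1971: 30 days (June has 30).
Jul 3, 1971 → Aug 3, 1971: 31 days (July has 31).
Aug 3, 1971 → Sep 3, 1971: 31 days (August has 31).
Sep 3, 1971 → Oct 3, 1971: 30 days (September has 30).
Oct 3, 1971 → Nov 3, 1971: 31 days (October has 31).
Nov 3, 1971 → Dec 3, 1971: 30 days (November has 30).
Dec 3, 1971 → Jan 3, 1972: 31 days (December has 31).
Jan 3, 1972 → Feb 3, 1972: 31 days (January has 31).
Feb 3, 1972 → Mar 3, 1972: 29 days (February has 29).
Mar 3, 1972 → Apr 3, 1972: 31 days (March has 31).
Apr 3, 1972 → Apr 21, 1972: 18 days.
Total: 1479 days.

1479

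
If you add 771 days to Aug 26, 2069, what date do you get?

+365 (one year) → Aug 26, 2070 (406 left).
+365 (one year) → Aug 26, 2071 (41 left).
Aug has 31 days: +6 → Sep 1, 2071 (35 left).
Sep has 30 days: +30 → Oct 1, 2071 (5 left).
+5 → Oct 6, 2071.

October 6, 2071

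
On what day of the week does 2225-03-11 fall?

January 1, 2225 is a Saturday.
Jan 1, 2225 → Feb 1, 2225: 31 days (January has 31).
Feb 1, 2225 → Mar 1, 2225: 28 days (February has 28).
Mar 1, 2225 → Mar 11, 2225: 10 days.
Total: 69 days.
69 mod 7 = 6, so Saturday + 6 = Friday.

Friday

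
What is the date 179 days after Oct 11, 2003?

Oct has 31 days: +21 → Nov 1, 2003 (158 left).
Nov has 30 days: +30 → Dec 1, 2003 (128 left).
Dec has 31 days: +31 → Jan 1, 2004 (97 left).
Jan has 31 days: +31 → Feb 1, 2004 (66 left).
Feb has 29 days: +29 → Mar 1, 2004 (37 left).
Mar has 31 days: +31 → Apr 1, 2004 (6 left).
+6 → Apr 7, 2004.

April 7, 2004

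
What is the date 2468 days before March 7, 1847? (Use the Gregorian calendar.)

June 3, 1840

−365 (one year) → Mar 7, 1846 (2103 left).
−365 (one year) → Mar 7, 1845 (1738 left).
−365 (one year) → Mar 7, 1844 (1373 left).
−366 (one year; includes Feb 29, 1844) → Mar 7, 1843 (1007 left).
−365 (one year) → Mar 7, 1842 (642 left).
−365 (one year) → Mar 7, 1841 (277 left).
−7 → Feb 28, 1841 (end of Feb, 28 days; 270 left).
−28 → Jan 31, 1841 (end of Jan, 31 days; 242 left).
−31 → Dec 31, 1840 (end of Dec, 31 days; 211 left).
−31 → Nov 30, 1840 (end of Nov, 30 days; 180 left).
−30 → Oct 31, 1840 (end of Oct, 31 days; 150 left).
−31 → Sep 30, 1840 (end of Sep, 30 days; 119 left).
−30 → Aug 31, 1840 (end of Aug, 31 days; 89 left).
−31 → Jul 31, 1840 (end of Jul, 31 days; 58 left).
−31 → Jun 30, 1840 (end of Jun, 30 days; 27 left).
−27 → Jun 3, 1840.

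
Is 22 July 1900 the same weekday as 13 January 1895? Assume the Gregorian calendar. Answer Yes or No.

From Jan 13, 1895 to Jul 22, 1900 is 2016 days.
2016 mod 7 = 0, so they are the same weekday.
(Jan 13, 1895 is a Sunday; Jul 22, 1900 is a Sunday.)

Yes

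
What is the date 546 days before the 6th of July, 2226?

−365 (one year) → Jul 6, 2225 (181 left).
−6 → Jun 30, 2225 (end of Jun, 30 days; 175 left).
−30 → May 31, 2225 (end of May, 31 days; 145 left).
−31 → Apr 30, 2225 (end of Apr, 30 days; 114 left).
−30 → Mar 31, 2225 (end of Mar, 31 days; 84 left).
−31 → Feb 28, 2225 (end of Feb, 28 days; 53 left).
−28 → Jan 31, 2225 (end of Jan, 31 days; 25 left).
−25 → Jan 6, 2225.

January 6, 2225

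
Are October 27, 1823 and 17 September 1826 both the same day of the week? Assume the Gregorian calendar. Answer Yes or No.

From Oct 27, 1823 to Sep 17, 1826 is 1056 days.
1056 mod 7 = 6, so they are different weekdays.
(Oct 27, 1823 is a Monday; Sep 17, 1826 is a Sunday.)

No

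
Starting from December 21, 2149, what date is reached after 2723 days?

June 5, 2157

+365 (one year) → Dec 21, 2150 (2358 left).
+365 (one year) → Dec 21, 2151 (1993 left).
+366 (one year; includes Feb 29, 2152) → Dec 21, 2152 (1627 left).
+365 (one year) → Dec 21, 2153 (1262 left).
+365 (one year) → Dec 21, 2154 (897 left).
+365 (one year) → Dec 21, 2155 (532 left).
+366 (one year; includes Feb 29, 2156) → Dec 21, 2156 (166 left).
Dec has 31 days: +11 → Jan 1, 2157 (155 left).
Jan has 31 days: +31 → Feb 1, 2157 (124 left).
Feb has 28 days: +28 → Mar 1, 2157 (96 left).
Mar has 31 days: +31 → Apr 1, 2157 (65 left).
Apr has 30 days: +30 → May 1, 2157 (35 left).
May has 31 days: +31 → Jun 1, 2157 (4 left).
+4 → Jun 5, 2157.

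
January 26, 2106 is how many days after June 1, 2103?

Jun 1, 2103 → Jun 1, 2104: 366 days (Feb 29, 2104 is in that span).
Jun 1, 2104 → Jun 1, 2105: 365 days.
Jun 1, 2105 → Jul 1, 2105: 30 days (June has 30).
Jul 1, 2105 → Aug 1, 2105: 31 days (July has 31).
Aug 1, 2105 → Sep 1, 2105: 31 days (August has 31).
Sep 1, 2105 → Oct 1, 2105: 30 days (September has 30).
Oct 1, 2105 → Nov 1, 2105: 31 days (October has 31).
Nov 1, 2105 → Dec 1, 2105: 30 days (November has 30).
Dec 1, 2105 → Jan 1, 2106: 31 days (December has 31).
Jan 1, 2106 → Jan 26, 2106: 25 days.
Total: 970 days.

970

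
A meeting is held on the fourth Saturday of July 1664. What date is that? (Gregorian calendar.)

July 1, 1664 is a Tuesday.
The first Saturday is therefore July 5 (4 days later).
The fourth Saturday is 5 + 3×7 = July 26.

July 26, 1664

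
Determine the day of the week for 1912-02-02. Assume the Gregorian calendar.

Doomsday rule: the anchor day for the 1900s is Wednesday. For year 12: 12÷12 = 1 r 0, and 0÷4 = 0, so 1+0+0 = 1.
Wednesday + 1 ≡ Thursday — that's 1912's doomsday.
In February the doomsday date is Feb 29 (1912 is a leap year (divisible by 4)).
Feb 2 is 27 days before Feb 29; 27 mod 7 = 6, so Thursday − 6 = Friday.

Friday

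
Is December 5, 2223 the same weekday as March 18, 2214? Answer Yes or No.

Yes

From Mar 18, 2214 to Dec 5, 2223 is 3549 days.
3549 mod 7 = 0, so they are the same weekday.
(Mar 18, 2214 is a Friday; Dec 5, 2223 is a Friday.)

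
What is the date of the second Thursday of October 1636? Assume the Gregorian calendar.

October 1, 1636 is a Wednesday.
The first Thursday is therefore October 2 (1 days later).
The second Thursday is 2 + 1×7 = October 9.

October 9, 1636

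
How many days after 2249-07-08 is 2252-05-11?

Jul 8, 2249 → Jul 8, 2250: 365 days.
Jul 8, 2250 → Jul 8, 2251: 365 days.
Jul 8, 2251 → Aug 8, 2251: 31 days (July has 31).
Aug 8, 2251 → Sep 8, 2251: 31 days (August has 31).
Sep 8, 2251 → Oct 8, 2251: 30 days (September has 30).
Oct 8, 2251 → Nov 8, 2251: 31 days (October has 31).
Nov 8, 2251 → Dec 8, 2251: 30 days (November has 30).
Dec 8, 2251 → Jan 8, 2252: 31 days (December has 31).
Jan 8, 2252 → Feb 8, 2252: 31 days (January has 31).
Feb 8, 2252 → Mar 8, 2252: 29 days (February has 29).
Mar 8, 2252 → Apr 8, 2252: 31 days (March has 31).
Apr 8, 2252 → May 8, 2252: 30 days (April has 30).
May 8, 2252 → May 11, 2252: 3 days.
Total: 1038 days.

1038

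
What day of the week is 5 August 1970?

Doomsday rule: the anchor day for the 1900s is Wednesday. For year 70: 70÷12 = 5 r 10, and 10÷4 = 2, so 5+10+2 = 17.
Wednesday + 17 ≡ Saturday — that's 1970's doomsday.
In August the doomsday date is Aug 8.
Aug 5 is 3 days before Aug 8; 3 mod 7 = 3, so Saturday − 3 = Wednesday.

Wednesday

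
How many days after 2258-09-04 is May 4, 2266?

Sep 4, 2258 → Sep 4, 2259: 365 days.
Sep 4, 2259 → Sep 4, 2260: 366 days (Feb 29, 2260 is in that span).
Sep 4, 2260 → Sep 4, 2261: 365 days.
Sep 4, 2261 → Sep 4, 2262: 365 days.
Sep 4, 2262 → Sep 4, 2263: 365 days.
Sep 4, 2263 → Sep 4, 2264: 366 days (Feb 29, 2264 is in that span).
Sep 4, 2264 → Sep 4, 2265: 365 days.
Sep 4, 2265 → Oct 4, 2265: 30 days (September has 30).
Oct 4, 2265 → Nov 4, 2265: 31 days (October has 31).
Nov 4, 2265 → Dec 4, 2265: 30 days (November has 30).
Dec 4, 2265 → Jan 4, 2266: 31 days (December has 31).
Jan 4, 2266 → Feb 4, 2266: 31 days (January has 31).
Feb 4, 2266 → Mar 4, 2266: 28 days (February has 28).
Mar 4, 2266 → Apr 4, 2266: 31 days (March has 31).
Apr 4, 2266 → May 4, 2266: 30 days.
Total: 2799 days.

2799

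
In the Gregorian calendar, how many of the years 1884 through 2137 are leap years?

62

Multiples of 4 in [1884,2137]: 64.
Of those, multiples of 100: 3 (not leap unless ÷400).
Multiples of 400: 1.
Leap years = 64 − 3 + 1 = 62.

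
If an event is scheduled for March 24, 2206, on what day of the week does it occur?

Doomsday rule: the anchor day for the 2200s is Friday. For year 06: 6÷12 = 0 r 6, and 6÷4 = 1, so 0+6+1 = 7.
Friday + 7 ≡ Friday — that's 2206's doomsday.
In March the doomsday date is Mar 14.
Mar 24 is 10 days after Mar 14; 10 mod 7 = 3, so Friday + 3 = Monday.

Monday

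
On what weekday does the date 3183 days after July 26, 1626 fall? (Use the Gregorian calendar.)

Friday

Jul 26, 1626 is a Sunday.
3183 mod 7 = 5, so 3183 days after a Sunday is Sunday + 5 = Friday.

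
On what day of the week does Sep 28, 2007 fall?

Doomsday rule: the anchor day for the 2000s is Tuesday. For year 07: 7÷12 = 0 r 7, and 7÷4 = 1, so 0+7+1 = 8.
Tuesday + 8 ≡ Wednesday — that's 2007's doomsday.
In September the doomsday date is Sep 5.
Sep 28 is 23 days after Sep 5; 23 mod 7 = 2, so Wednesday + 2 = Friday.

Friday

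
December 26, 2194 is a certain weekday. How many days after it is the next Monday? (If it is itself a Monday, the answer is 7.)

3

Dec 26, 2194 is a Friday.
From Friday to the next Monday is 3 days.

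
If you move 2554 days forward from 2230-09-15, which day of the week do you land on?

Sep 15, 2230 is a Wednesday.
2554 mod 7 = 6, so 2554 days after a Wednesday is Wednesday + 6 = Tuesday.

Tuesday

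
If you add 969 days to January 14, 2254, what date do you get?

September 9, 2256

+365 (one year) → Jan 14, 2255 (604 left).
+365 (one year) → Jan 14, 2256 (239 left).
Jan has 31 days: +18 → Feb 1, 2256 (221 left).
Feb has 29 days: +29 → Mar 1, 2256 (192 left).
Mar has 31 days: +31 → Apr 1, 2256 (161 left).
Apr has 30 days: +30 → May 1, 2256 (131 left).
May has 31 days: +31 → Jun 1, 2256 (100 left).
Jun has 30 days: +30 → Jul 1, 2256 (70 left).
Jul has 31 days: +31 → Aug 1, 2256 (39 left).
Aug has 31 days: +31 → Sep 1, 2256 (8 left).
+8 → Sep 9, 2256.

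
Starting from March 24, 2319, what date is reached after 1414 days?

+366 (one year; includes Feb 29, 2320) → Mar 24, 2320 (1048 left).
+365 (one year) → Mar 24, 2321 (683 left).
+365 (one year) → Mar 24, 2322 (318 left).
Mar has 31 days: +8 → Apr 1, 2322 (310 left).
Apr has 30 days: +30 → May 1, 2322 (280 left).
May has 31 days: +31 → Jun 1, 2322 (249 left).
Jun has 30 days: +30 → Jul 1, 2322 (219 left).
Jul has 31 days: +31 → Aug 1, 2322 (188 left).
Aug has 31 days: +31 → Sep 1, 2322 (157 left).
Sep has 30 days: +30 → Oct 1, 2322 (127 left).
Oct has 31 days: +31 → Nov 1, 2322 (96 left).
Nov has 30 days: +30 → Dec 1, 2322 (66 left).
Dec has 31 days: +31 → Jan 1, 2323 (35 left).
Jan has 31 days: +31 → Feb 1, 2323 (4 left).
+4 → Feb 5, 2323.

February 5, 2323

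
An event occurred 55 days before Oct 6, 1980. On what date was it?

−6 → Sep 30, 1980 (end of Sep, 30 days; 49 left).
−30 → Aug 31, 1980 (end of Aug, 31 days; 19 left).
−19 → Aug 12, 1980.

August 12, 1980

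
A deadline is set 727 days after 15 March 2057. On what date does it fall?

+365 (one year) → Mar 15, 2058 (362 left).
Mar has 31 days: +17 → Apr 1, 2058 (345 left).
Apr has 30 days: +30 → May 1, 2058 (315 left).
May has 31 days: +31 → Jun 1, 2058 (284 left).
Jun has 30 days: +30 → Jul 1, 2058 (254 left).
Jul has 31 days: +31 → Aug 1, 2058 (223 left).
Aug has 31 days: +31 → Sep 1, 2058 (192 left).
Sep has 30 days: +30 → Oct 1, 2058 (162 left).
Oct has 31 days: +31 → Nov 1, 2058 (131 left).
Nov has 30 days: +30 → Dec 1, 2058 (101 left).
Dec has 31 days: +31 → Jan 1, 2059 (70 left).
Jan has 31 days: +31 → Feb 1, 2059 (39 left).
Feb has 28 days: +28 → Mar 1, 2059 (11 left).
+11 → Mar 12, 2059.

March 12, 2059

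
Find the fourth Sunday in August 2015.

August 23, 2015

August 1, 2015 is a Saturday.
The first Sunday is therefore August 2 (1 days later).
The fourth Sunday is 2 + 3×7 = August 23.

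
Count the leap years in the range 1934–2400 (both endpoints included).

Multiples of 4 in [1934,2400]: 117.
Of those, multiples of 100: 5 (not leap unless ÷400).
Multiples of 400: 2.
Leap years = 117 − 5 + 2 = 114.

114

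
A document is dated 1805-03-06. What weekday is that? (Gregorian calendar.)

Wednesday

Doomsday rule: the anchor day for the 1800s is Friday. For year 05: 5÷12 = 0 r 5, and 5÷4 = 1, so 0+5+1 = 6.
Friday + 6 ≡ Thursday — that's 1805's doomsday.
In March the doomsday date is Mar 14.
Mar 6 is 8 days before Mar 14; 8 mod 7 = 1, so Thursday − 1 = Wednesday.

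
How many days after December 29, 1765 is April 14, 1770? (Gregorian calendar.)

1567

Dec 29, 1765 → Dec 29, 1766: 365 days.
Dec 29, 1766 → Dec 29, 1767: 365 days.
Dec 29, 1767 → Dec 29, 1768: 366 days (Feb 29, 1768 is in that span).
Dec 29, 1768 → Dec 29, 1769: 365 days.
Dec 29, 1769 → Jan 29, 1770: 31 days (December has 31).
Jan 29, 1770 → Feb 28, 1770: 30 days (January has 31).
Feb 28, 1770 → Mar 28, 1770: 28 days (February has 28).
Mar 28, 1770 → Apr 14, 1770: 17 days.
Total: 1567 days.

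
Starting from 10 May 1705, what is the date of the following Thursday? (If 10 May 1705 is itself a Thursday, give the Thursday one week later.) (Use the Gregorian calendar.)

May 10, 1705 is a Sunday.
From Sunday to the next Thursday is 4 days.
May 10, 1705 + 4 = May 14, 1705.

May 14, 1705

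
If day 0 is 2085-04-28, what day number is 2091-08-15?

Apr 28, 2085 → Apr 28, 2086: 365 days.
Apr 28, 2086 → Apr 28, 2087: 365 days.
Apr 28, 2087 → Apr 28, 2088: 366 days (Feb 29, 2088 is in that span).
Apr 28, 2088 → Apr 28, 2089: 365 days.
Apr 28, 2089 → Apr 28, 2090: 365 days.
Apr 28, 2090 → Apr 28, 2091: 365 days.
Apr 28, 2091 → May 28, 2091: 30 days (April has 30).
May 28, 2091 → Jun 28, 2091: 31 days (May has 31).
Jun 28, 2091 → Jul 28, 2091: 30 days (June has 30).
Jul 28, 2091 → Aug 15, 2091: 18 days.
Total: 2300 days.

2300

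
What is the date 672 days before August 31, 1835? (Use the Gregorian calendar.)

−365 (one year) → Aug 31, 1834 (307 left).
−31 → Jul 31, 1834 (end of Jul, 31 days; 276 left).
−31 → Jun 30, 1834 (end of Jun, 30 days; 245 left).
−30 → May 31, 1834 (end of May, 31 days; 215 left).
−31 → Apr 30, 1834 (end of Apr, 30 days; 184 left).
−30 → Mar 31, 1834 (end of Mar, 31 days; 154 left).
−31 → Feb 28, 1834 (end of Feb, 28 days; 123 left).
−28 → Jan 31, 1834 (end of Jan, 31 days; 95 left).
−31 → Dec 31, 1833 (end of Dec, 31 days; 64 left).
−31 → Nov 30, 1833 (end of Nov, 30 days; 33 left).
−30 → Oct 31, 1833 (end of Oct, 31 days; 3 left).
−3 → Oct 28, 1833.

October 28, 1833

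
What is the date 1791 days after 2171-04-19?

March 14, 2176

+366 (one year; includes Feb 29, 2172) → Apr 19, 2172 (1425 left).
+365 (one year) → Apr 19, 2173 (1060 left).
+365 (one year) → Apr 19, 2174 (695 left).
+365 (one year) → Apr 19, 2175 (330 left).
Apr has 30 days: +12 → May 1, 2175 (318 left).
May has 31 days: +31 → Jun 1, 2175 (287 left).
Jun has 30 days: +30 → Jul 1, 2175 (257 left).
Jul has 31 days: +31 → Aug 1, 2175 (226 left).
Aug has 31 days: +31 → Sep 1, 2175 (195 left).
Sep has 30 days: +30 → Oct 1, 2175 (165 left).
Oct has 31 days: +31 → Nov 1, 2175 (134 left).
Nov has 30 days: +30 → Dec 1, 2175 (104 left).
Dec has 31 days: +31 → Jan 1, 2176 (73 left).
Jan has 31 days: +31 → Feb 1, 2176 (42 left).
Feb has 29 days: +29 → Mar 1, 2176 (13 left).
+13 → Mar 14, 2176.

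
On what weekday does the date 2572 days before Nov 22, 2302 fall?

Wednesday

First find the weekday of Nov 22, 2302. Doomsday rule: the anchor day for the 2300s is Wednesday. For year 02: 2÷12 = 0 r 2, and 2÷4 = 0, so 0+2+0 = 2.
Wednesday + 2 ≡ Friday — that's 2302's doomsday.
In November the doomsday date is Nov 7.
Nov 22 is 15 days after Nov 7; 15 mod 7 = 1, so Friday + 1 = Saturday.
2572 mod 7 = 3, so 2572 days before a Saturday is Saturday − 3 = Wednesday.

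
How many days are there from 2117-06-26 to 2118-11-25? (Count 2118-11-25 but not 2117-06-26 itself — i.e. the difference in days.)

517

Jun 26, 2117 → Jun 26, 2118: 365 days.
Jun 26, 2118 → Jul 26, 2118: 30 days (June has 30).
Jul 26, 2118 → Aug 26, 2118: 31 days (July has 31).
Aug 26, 2118 → Sep 26, 2118: 31 days (August has 31).
Sep 26, 2118 → Oct 26, 2118: 30 days (September has 30).
Oct 26, 2118 → Nov 25, 2118: 30 days.
Total: 517 days.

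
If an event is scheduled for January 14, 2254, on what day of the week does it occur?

Doomsday rule: the anchor day for the 2200s is Friday. For year 54: 54÷12 = 4 r 6, and 6÷4 = 1, so 4+6+1 = 11.
Friday + 11 ≡ Tuesday — that's 2254's doomsday.
In January the doomsday date is Jan 3 (2254 is not a leap year).
Jan 14 is 11 days after Jan 3; 11 mod 7 = 4, so Tuesday + 4 = Saturday.

Saturday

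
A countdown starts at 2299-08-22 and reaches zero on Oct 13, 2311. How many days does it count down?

Aug 22, 2299 → Aug 22, 2300: 365 days.
Aug 22, 2300 → Aug 22, 2301: 365 days.
Aug 22, 2301 → Aug 22, 2302: 365 days.
Aug 22, 2302 → Aug 22, 2303: 365 days.
Aug 22, 2303 → Aug 22, 2304: 366 days (Feb 29, 2304 is in that span).
Aug 22, 2304 → Aug 22, 2305: 365 days.
Aug 22, 2305 → Aug 22, 2306: 365 days.
Aug 22, 2306 → Aug 22, 2307: 365 days.
Aug 22, 2307 → Aug 22, 2308: 366 days (Feb 29, 2308 is in that span).
Aug 22, 2308 → Aug 22, 2309: 365 days.
Aug 22, 2309 → Aug 22, 2310: 365 days.
Aug 22, 2310 → Aug 22, 2311: 365 days.
Aug 22, 2311 → Sep 22, 2311: 31 days (August has 31).
Sep 22, 2311 → Oct 13, 2311: 21 days.
Total: 4434 days.

4434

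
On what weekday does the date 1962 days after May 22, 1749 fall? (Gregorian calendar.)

Saturday

May 22, 1749 is a Thursday.
1962 mod 7 = 2, so 1962 days after a Thursday is Thursday + 2 = Saturday.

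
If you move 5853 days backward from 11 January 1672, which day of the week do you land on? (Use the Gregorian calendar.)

Sunday

First find the weekday of Jan 11, 1672. Doomsday rule: the anchor day for the 1600s is Tuesday. For year 72: 72÷12 = 6 r 0, and 0÷4 = 0, so 6+0+0 = 6.
Tuesday + 6 ≡ Monday — that's 1672's doomsday.
In January the doomsday date is Jan 4 (1672 is a leap year (divisible by 4)).
Jan 11 is 7 days after Jan 4; 7 mod 7 = 0, so Monday + 0 = Monday.
5853 mod 7 = 1, so 5853 days before a Monday is Monday − 1 = Sunday.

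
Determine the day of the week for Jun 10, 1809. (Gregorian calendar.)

Saturday

January 1, 1809 is a Sunday.
Jan 1, 1809 → Feb 1, 1809: 31 days (January has 31).
Feb 1, 1809 → Mar 1, 1809: 28 days (February has 28).
Mar 1, 1809 → Apr 1, 1809: 31 days (March has 31).
Apr 1, 1809 → May 1, 1809: 30 days (April has 30).
May 1, 1809 → Jun 1, 1809: 31 days (May has 31).
Jun 1, 1809 → Jun 10, 1809: 9 days.
Total: 160 days.
160 mod 7 = 6, so Sunday + 6 = Saturday.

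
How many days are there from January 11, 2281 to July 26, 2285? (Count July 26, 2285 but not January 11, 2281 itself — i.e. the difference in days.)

Jan 11, 2281 → Jan 11, 2282: 365 days.
Jan 11, 2282 → Jan 11, 2283: 365 days.
Jan 11, 2283 → Jan 11, 2284: 365 days.
Jan 11, 2284 → Jan 11, 2285: 366 days (Feb 29, 2284 is in that span).
Jan 11, 2285 → Feb 11, 2285: 31 days (January has 31).
Feb 11, 2285 → Mar 11, 2285: 28 days (February has 28).
Mar 11, 2285 → Apr 11, 2285: 31 days (March has 31).
Apr 11, 2285 → May 11, 2285: 30 days (April has 30).
May 11, 2285 → Jun 11, 2285: 31 days (May has 31).
Jun 11, 2285 → Jul 11, 2285: 30 days (June has 30).
Jul 11, 2285 → Jul 26, 2285: 15 days.
Total: 1657 days.

1657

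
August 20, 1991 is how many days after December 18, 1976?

5358

Dec 18, 1976 → Dec 18, 1977: 365 days.
Dec 18, 1977 → Dec 18, 1978: 365 days.
Dec 18, 1978 → Dec 18, 1979: 365 days.
Dec 18, 1979 → Dec 18, 1980: 366 days (Feb 29, 1980 is in that span).
Dec 18, 1980 → Dec 18, 1981: 365 days.
Dec 18, 1981 → Dec 18, 1982: 365 days.
Dec 18, 1982 → Dec 18, 1983: 365 days.
Dec 18, 1983 → Dec 18, 1984: 366 days (Feb 29, 1984 is in that span).
Dec 18, 1984 → Dec 18, 1985: 365 days.
Dec 18, 1985 → Dec 18, 1986: 365 days.
Dec 18, 1986 → Dec 18, 1987: 365 days.
Dec 18, 1987 → Dec 18, 1988: 366 days (Feb 29, 1988 is in that span).
Dec 18, 1988 → Dec 18, 1989: 365 days.
Dec 18, 1989 → Dec 18, 1990: 365 days.
Dec 18, 1990 → Jan 18, 1991: 31 days (December has 31).
Jan 18, 1991 → Feb 18, 1991: 31 days (January has 31).
Feb 18, 1991 → Mar 18, 1991: 28 days (February has 28).
Mar 18, 1991 → Apr 18, 1991: 31 days (March has 31).
Apr 18, 1991 → May 18, 1991: 30 days (April has 30).
May 18, 1991 → Jun 18, 1991: 31 days (May has 31).
Jun 18, 1991 → Jul 18, 1991: 30 days (June has 30).
Jul 18, 1991 → Aug 18, 1991: 31 days (July has 31).
Aug 18, 1991 → Aug 20, 1991: 2 days.
Total: 5358 days.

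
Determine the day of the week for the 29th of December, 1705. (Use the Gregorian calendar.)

Doomsday rule: the anchor day for the 1700s is Sunday. For year 05: 5÷12 = 0 r 5, and 5÷4 = 1, so 0+5+1 = 6.
Sunday + 6 ≡ Saturday — that's 1705's doomsday.
In December the doomsday date is Dec 12.
Dec 29 is 17 days after Dec 12; 17 mod 7 = 3, so Saturday + 3 = Tuesday.

Tuesday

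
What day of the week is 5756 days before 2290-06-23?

Jun 23, 2290 is a Monday.
5756 mod 7 = 2, so 5756 days before a Monday is Monday − 2 = Saturday.

Saturday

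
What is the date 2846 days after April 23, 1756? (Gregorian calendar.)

+365 (one year) → Apr 23, 1757 (2481 left).
+365 (one year) → Apr 23, 1758 (2116 left).
+365 (one year) → Apr 23, 1759 (1751 left).
+366 (one year; includes Feb 29, 1760) → Apr 23, 1760 (1385 left).
+365 (one year) → Apr 23, 1761 (1020 left).
+365 (one year) → Apr 23, 1762 (655 left).
+365 (one year) → Apr 23, 1763 (290 left).
Apr has 30 days: +8 → May 1, 1763 (282 left).
May has 31 days: +31 → Jun 1, 1763 (251 left).
Jun has 30 days: +30 → Jul 1, 1763 (221 left).
Jul has 31 days: +31 → Aug 1, 1763 (190 left).
Aug has 31 days: +31 → Sep 1, 1763 (159 left).
Sep has 30 days: +30 → Oct 1, 1763 (129 left).
Oct has 31 days: +31 → Nov 1, 1763 (98 left).
Nov has 30 days: +30 → Dec 1, 1763 (68 left).
Dec has 31 days: +31 → Jan 1, 1764 (37 left).
Jan has 31 days: +31 → Feb 1, 1764 (6 left).
+6 → Feb 7, 1764.

February 7, 1764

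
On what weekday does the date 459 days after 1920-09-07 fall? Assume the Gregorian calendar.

First find the weekday of Sep 7, 1920. Doomsday rule: the anchor day for the 1900s is Wednesday. For year 20: 20÷12 = 1 r 8, and 8÷4 = 2, so 1+8+2 = 11.
Wednesday + 11 ≡ Sunday — that's 1920's doomsday.
In September the doomsday date is Sep 5.
Sep 7 is 2 days after Sep 5; 2 mod 7 = 2, so Sunday + 2 = Tuesday.
459 mod 7 = 4, so 459 days after a Tuesday is Tuesday + 4 = Saturday.

Saturday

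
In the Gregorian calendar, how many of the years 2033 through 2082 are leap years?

Multiples of 4 in [2033,2082]: 12.
Of those, multiples of 100: 0 (not leap unless ÷400).
Multiples of 400: 0.
Leap years = 12 − 0 + 0 = 12.

12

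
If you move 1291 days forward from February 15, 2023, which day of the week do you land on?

Feb 15, 2023 is a Wednesday.
1291 mod 7 = 3, so 1291 days after a Wednesday is Wednesday + 3 = Saturday.

Saturday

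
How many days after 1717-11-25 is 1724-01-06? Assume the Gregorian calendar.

2233

Nov 25, 1717 → Nov 25, 1718: 365 days.
Nov 25, 1718 → Nov 25, 1719: 365 days.
Nov 25, 1719 → Nov 25, 1720: 366 days (Feb 29, 1720 is in that span).
Nov 25, 1720 → Nov 25, 1721: 365 days.
Nov 25, 1721 → Nov 25, 1722: 365 days.
Nov 25, 1722 → Nov 25, 1723: 365 days.
Nov 25, 1723 → Dec 25, 1723: 30 days (November has 30).
Dec 25, 1723 → Jan 6, 1724: 12 days.
Total: 2233 days.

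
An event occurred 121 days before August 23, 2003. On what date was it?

−23 → Jul 31, 2003 (end of Jul, 31 days; 98 left).
−31 → Jun 30, 2003 (end of Jun, 30 days; 67 left).
−30 → May 31, 2003 (end of May, 31 days; 37 left).
−31 → Apr 30, 2003 (end of Apr, 30 days; 6 left).
−6 → Apr 24, 2003.

April 24, 2003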